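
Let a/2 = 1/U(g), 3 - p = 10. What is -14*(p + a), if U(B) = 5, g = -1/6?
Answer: 462/5 ≈ 92.400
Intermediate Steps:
p = -7 (p = 3 - 1*10 = 3 - 10 = -7)
g = -1/6 (g = -1*1/6 = -1/6 ≈ -0.16667)
a = 2/5 ≈ 0.40000
-14*(p + a) = -14*(-7 + 2/5) = -14*(-33/5) = 462/5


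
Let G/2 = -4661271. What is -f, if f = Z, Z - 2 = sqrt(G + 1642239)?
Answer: -2 - 3*I*sqrt(853367) ≈ -2.0 - 2771.3*I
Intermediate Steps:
G = -9322542 (G = 2*(-4661271) = -9322542)
Z = 2 + 3*I*sqrt(853367) (Z = 2 + sqrt(-9322542 + 1642239) = 2 + sqrt(-7680303) = 2 + 3*I*sqrt(853367) ≈ 2.0 + 2771.3*I)
f = 2 + 3*I*sqrt(853367) ≈ 2.0 + 2771.3*I
-f = -(2 + 3*I*sqrt(853367)) = -2 - 3*I*sqrt(853367)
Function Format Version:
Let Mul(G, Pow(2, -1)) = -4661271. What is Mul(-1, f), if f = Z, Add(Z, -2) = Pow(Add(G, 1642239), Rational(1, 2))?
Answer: Add(-2, Mul(-3, I, Pow(853367, Rational(1, 2)))) ≈ Add(-2.0000, Mul(-2771.3, I))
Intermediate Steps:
G = -9322542 (G = Mul(2, -4661271) = -9322542)
Z = Add(2, Mul(3, I, Pow(853367, Rational(1, 2)))) (Z = Add(2, Pow(Add(-9322542, 1642239), Rational(1, 2))) = Add(2, Pow(-7680303, Rational(1, 2))) = Add(2, Mul(3, I, Pow(853367, Rational(1, 2)))) ≈ Add(2.0000, Mul(2771.3, I)))
f = Add(2, Mul(3, I, Pow(853367, Rational(1, 2)))) ≈ Add(2.0000, Mul(2771.3, I))
Mul(-1, f) = Mul(-1, Add(2, Mul(3, I, Pow(853367, Rational(1, 2))))) = Add(-2, Mul(-3, I, Pow(853367, Rational(1, 2))))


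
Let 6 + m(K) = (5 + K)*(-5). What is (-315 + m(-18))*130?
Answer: -33280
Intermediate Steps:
m(K) = -31 - 5*K (m(K) = -6 + (5 + K)*(-5) = -6 + (-25 - 5*K) = -31 - 5*K)
(-315 + m(-18))*130 = (-315 + (-31 - 5*(-18)))*130 = (-315 + (-31 + 90))*130 = (-315 + 59)*130 = -256*130 = -33280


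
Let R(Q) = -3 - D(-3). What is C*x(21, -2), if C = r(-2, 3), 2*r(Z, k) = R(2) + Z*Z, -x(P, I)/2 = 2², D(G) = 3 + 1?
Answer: 12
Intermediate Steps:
D(G) = 4
x(P, I) = -8 (x(P, I) = -2*2² = -2*4 = -8)
R(Q) = -7 (R(Q) = -3 - 1*4 = -3 - 4 = -7)
r(Z, k) = -7/2 + Z²/2 (r(Z, k) = (-7 + Z*Z)/2 = (-7 + Z²)/2 = -7/2 + Z²/2)
C = -3/2 (C = -7/2 + (½)*(-2)² = -7/2 + (½)*4 = -7/2 + 2 = -3/2 ≈ -1.5000)
C*x(21, -2) = -3/2*(-8) = 12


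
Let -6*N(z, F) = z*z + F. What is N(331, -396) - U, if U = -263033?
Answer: 1469033/6 ≈ 2.4484e+5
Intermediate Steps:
N(z, F) = -F/6 - z**2/6 (N(z, F) = -(z*z + F)/6 = -(z**2 + F)/6 = -(F + z**2)/6 = -F/6 - z**2/6)
N(331, -396) - U = (-1/6*(-396) - 1/6*331**2) - 1*(-263033) = (66 - 1/6*109561) + 263033 = (66 - 109561/6) + 263033 = -109165/6 + 263033 = 1469033/6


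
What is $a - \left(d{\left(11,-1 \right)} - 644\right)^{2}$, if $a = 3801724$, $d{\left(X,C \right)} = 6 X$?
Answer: $3467640$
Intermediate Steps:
$a - \left(d{\left(11,-1 \right)} - 644\right)^{2} = 3801724 - \left(6 \cdot 11 - 644\right)^{2} = 3801724 - \left(66 - 644\right)^{2} = 3801724 - \left(-578\right)^{2} = 3801724 - 334084 = 3467640$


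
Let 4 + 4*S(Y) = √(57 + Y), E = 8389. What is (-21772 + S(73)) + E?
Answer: -13384 + √130/4 ≈ -13381.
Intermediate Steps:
S(Y) = -1 + √(57 + Y)/4
(-21772 + S(73)) + E = (-21772 + (-1 + √(57 + 73)/4)) + 8389 = (-21772 + (-1 + √130/4)) + 8389 = (-21773 + √130/4) + 8389 = -13384 + √130/4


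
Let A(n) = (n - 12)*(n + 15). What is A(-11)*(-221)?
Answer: 20332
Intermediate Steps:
A(n) = (-12 + n)*(15 + n)
A(-11)*(-221) = (-180 + (-11)² + 3*(-11))*(-221) = (-180 + 121 - 33)*(-221) = -92*(-221) = 20332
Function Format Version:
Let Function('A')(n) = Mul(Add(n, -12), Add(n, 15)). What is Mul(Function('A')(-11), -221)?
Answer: 20332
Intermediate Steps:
Function('A')(n) = Mul(Add(-12, n), Add(15, n))
Mul(Function('A')(-11), -221) = Mul(Add(-180, Pow(-11, 2), Mul(3, -11)), -221) = Mul(Add(-180, 121, -33), -221) = Mul(-92, -221) = 20332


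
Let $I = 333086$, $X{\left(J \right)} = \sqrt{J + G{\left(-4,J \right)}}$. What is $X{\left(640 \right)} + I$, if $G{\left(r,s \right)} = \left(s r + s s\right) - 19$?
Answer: $333086 + \sqrt{407661} \approx 3.3372 \cdot 10^{5}$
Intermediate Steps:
$G{\left(r,s \right)} = -19 + s^{2} + r s$ ($G{\left(r,s \right)} = \left(r s + s^{2}\right) - 19 = \left(s^{2} + r s\right) - 19 = -19 + s^{2} + r s$)
$X{\left(J \right)} = \sqrt{-19 + J^{2} - 3 J}$ ($X{\left(J \right)} = \sqrt{J - \left(19 - J^{2} + 4 J\right)} = \sqrt{-19 + J^{2} - 3 J}$)
$X{\left(640 \right)} + I = \sqrt{-19 + 640^{2} - 1920} + 333086 = \sqrt{-19 + 409600 - 1920} + 333086 = \sqrt{407661} + 333086 = 333086 + \sqrt{407661}$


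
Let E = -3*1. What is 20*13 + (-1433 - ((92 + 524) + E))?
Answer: -1786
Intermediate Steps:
E = -3
20*13 + (-1433 - ((92 + 524) + E)) = 20*13 + (-1433 - ((92 + 524) - 3)) = 260 + (-1433 - (616 - 3)) = 260 + (-1433 - 1*613) = 260 + (-1433 - 613) = 260 - 2046 = -1786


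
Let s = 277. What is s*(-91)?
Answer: -25207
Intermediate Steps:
s*(-91) = 277*(-91) = -25207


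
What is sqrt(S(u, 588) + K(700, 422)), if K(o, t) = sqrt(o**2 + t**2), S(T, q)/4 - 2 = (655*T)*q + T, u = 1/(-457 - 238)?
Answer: sqrt(-1066827780 + 966050*sqrt(167021))/695 ≈ 37.3*I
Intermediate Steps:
u = -1/695 (u = 1/(-695) = -1/695 ≈ -0.0014388)
S(T, q) = 8 + 4*T + 2620*T*q (S(T, q) = 8 + 4*((655*T)*q + T) = 8 + 4*(655*T*q + T) = 8 + 4*(T + 655*T*q) = 8 + (4*T + 2620*T*q) = 8 + 4*T + 2620*T*q)
sqrt(S(u, 588) + K(700, 422)) = sqrt((8 + 4*(-1/695) + 2620*(-1/695)*588) + sqrt(700**2 + 422**2)) = sqrt((8 - 4/695 - 308112/139) + sqrt(490000 + 178084)) = sqrt(-1535004/695 + sqrt(668084)) = sqrt(-1535004/695 + 2*sqrt(167021))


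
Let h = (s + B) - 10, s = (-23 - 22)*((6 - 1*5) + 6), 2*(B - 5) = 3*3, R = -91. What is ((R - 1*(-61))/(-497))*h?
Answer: -9465/497 ≈ -19.044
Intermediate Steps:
B = 19/2 (B = 5 + (3*3)/2 = 5 + (½)*9 = 5 + 9/2 = 19/2 ≈ 9.5000)
s = -315 (s = -45*((6 - 5) + 6) = -45*(1 + 6) = -45*7 = -315)
h = -631/2 (h = (-315 + 19/2) - 10 = -611/2 - 10 = -631/2 ≈ -315.50)
((R - 1*(-61))/(-497))*h = ((-91 - 1*(-61))/(-497))*(-631/2) = ((-91 + 61)*(-1/497))*(-631/2) = -30*(-1/497)*(-631/2) = (30/497)*(-631/2) = -9465/497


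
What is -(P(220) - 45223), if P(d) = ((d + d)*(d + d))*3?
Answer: -535577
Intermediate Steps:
P(d) = 12*d² (P(d) = ((2*d)*(2*d))*3 = (4*d²)*3 = 12*d²)
-(P(220) - 45223) = -(12*220² - 45223) = -(12*48400 - 45223) = -(580800 - 45223) = -1*535577 = -535577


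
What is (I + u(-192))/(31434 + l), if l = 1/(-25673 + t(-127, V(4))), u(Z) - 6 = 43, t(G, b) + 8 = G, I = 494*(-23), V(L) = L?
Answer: -291965904/811248671 ≈ -0.35990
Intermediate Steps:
I = -11362
t(G, b) = -8 + G
u(Z) = 49 (u(Z) = 6 + 43 = 49)
l = -1/25808 (l = 1/(-25673 + (-8 - 127)) = 1/(-25673 - 135) = 1/(-25808) = -1/25808 ≈ -3.8748e-5)
(I + u(-192))/(31434 + l) = (-11362 + 49)/(31434 - 1/25808) = -11313/811248671/25808 = -11313*25808/811248671 = -291965904/811248671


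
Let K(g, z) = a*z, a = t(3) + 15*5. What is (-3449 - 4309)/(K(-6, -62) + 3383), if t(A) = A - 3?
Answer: 7758/1267 ≈ 6.1231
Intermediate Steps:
t(A) = -3 + A
a = 75 (a = (-3 + 3) + 15*5 = 0 + 75 = 75)
K(g, z) = 75*z
(-3449 - 4309)/(K(-6, -62) + 3383) = (-3449 - 4309)/(75*(-62) + 3383) = -7758/(-4650 + 3383) = -7758/(-1267) = -7758*(-1/1267) = 7758/1267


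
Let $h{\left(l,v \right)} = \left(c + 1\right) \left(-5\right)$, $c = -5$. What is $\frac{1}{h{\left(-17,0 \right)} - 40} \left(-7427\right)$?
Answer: $\frac{7427}{20} \approx 371.35$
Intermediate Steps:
$h{\left(l,v \right)} = 20$ ($h{\left(l,v \right)} = \left(-5 + 1\right) \left(-5\right) = \left(-4\right) \left(-5\right) = 20$)
$\frac{1}{h{\left(-17,0 \right)} - 40} \left(-7427\right) = \frac{1}{20 - 40} \left(-7427\right) = \frac{1}{-20} \left(-7427\right) = \left(- \frac{1}{20}\right) \left(-7427\right) = \frac{7427}{20}$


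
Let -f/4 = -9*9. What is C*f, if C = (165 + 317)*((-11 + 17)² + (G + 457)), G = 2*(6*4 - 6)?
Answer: 82612872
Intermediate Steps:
f = 324 (f = -(-36)*9 = -4*(-81) = 324)
G = 36 (G = 2*(24 - 6) = 2*18 = 36)
C = 254978 (C = (165 + 317)*((-11 + 17)² + (36 + 457)) = 482*(6² + 493) = 482*(36 + 493) = 482*529 = 254978)
C*f = 254978*324 = 82612872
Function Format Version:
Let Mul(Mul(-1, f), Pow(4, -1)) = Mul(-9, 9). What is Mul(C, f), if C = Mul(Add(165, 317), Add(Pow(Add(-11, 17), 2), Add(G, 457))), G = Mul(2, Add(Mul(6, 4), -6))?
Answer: 82612872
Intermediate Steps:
f = 324 (f = Mul(-4, Mul(-9, 9)) = Mul(-4, -81) = 324)
G = 36 (G = Mul(2, Add(24, -6)) = Mul(2, 18) = 36)
C = 254978 (C = Mul(Add(165, 317), Add(Pow(Add(-11, 17), 2), Add(36, 457))) = Mul(482, Add(Pow(6, 2), 493)) = Mul(482, Add(36, 493)) = Mul(482, 529) = 254978)
Mul(C, f) = Mul(254978, 324) = 82612872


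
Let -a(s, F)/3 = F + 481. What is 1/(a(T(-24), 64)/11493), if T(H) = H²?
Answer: -3831/545 ≈ -7.0294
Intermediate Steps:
a(s, F) = -1443 - 3*F (a(s, F) = -3*(F + 481) = -3*(481 + F) = -1443 - 3*F)
1/(a(T(-24), 64)/11493) = 1/((-1443 - 3*64)/11493) = 1/((-1443 - 192)*(1/11493)) = 1/(-1635*1/11493) = 1/(-545/3831) = -3831/545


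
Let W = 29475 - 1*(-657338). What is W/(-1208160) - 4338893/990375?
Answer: -394818626117/79768764000 ≈ -4.9495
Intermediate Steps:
W = 686813 (W = 29475 + 657338 = 686813)
W/(-1208160) - 4338893/990375 = 686813/(-1208160) - 4338893/990375 = 686813*(-1/1208160) - 4338893*1/990375 = -686813/1208160 - 4338893/990375 = -394818626117/79768764000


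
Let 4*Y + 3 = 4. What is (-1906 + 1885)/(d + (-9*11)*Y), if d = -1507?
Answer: 84/6127 ≈ 0.013710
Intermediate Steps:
Y = 1/4 (Y = -3/4 + (1/4)*4 = -3/4 + 1 = 1/4 ≈ 0.25000)
(-1906 + 1885)/(d + (-9*11)*Y) = (-1906 + 1885)/(-1507 - 9*11*(1/4)) = -21/(-1507 - 99*1/4) = -21/(-1507 - 99/4) = -21/(-6127/4) = -21*(-4/6127) = 84/6127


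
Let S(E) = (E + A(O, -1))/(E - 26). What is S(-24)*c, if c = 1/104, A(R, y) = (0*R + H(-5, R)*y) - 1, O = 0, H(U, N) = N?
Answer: 1/208 ≈ 0.0048077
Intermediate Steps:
A(R, y) = -1 + R*y (A(R, y) = (0*R + R*y) - 1 = (0 + R*y) - 1 = R*y - 1 = -1 + R*y)
c = 1/104 ≈ 0.0096154
S(E) = (-1 + E)/(-26 + E) (S(E) = (E + (-1 + 0*(-1)))/(E - 26) = (E + (-1 + 0))/(-26 + E) = (E - 1)/(-26 + E) = (-1 + E)/(-26 + E))
S(-24)*c = ((-1 - 24)/(-26 - 24))*(1/104) = (-25/(-50))*(1/104) = -1/50*(-25)*(1/104) = (½)*(1/104) = 1/208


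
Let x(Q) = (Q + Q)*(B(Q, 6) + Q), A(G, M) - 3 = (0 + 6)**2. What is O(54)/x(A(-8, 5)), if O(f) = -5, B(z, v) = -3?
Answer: -5/2808 ≈ -0.0017806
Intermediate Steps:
A(G, M) = 39 (A(G, M) = 3 + (0 + 6)**2 = 3 + 6**2 = 3 + 36 = 39)
x(Q) = 2*Q*(-3 + Q) (x(Q) = (Q + Q)*(-3 + Q) = (2*Q)*(-3 + Q) = 2*Q*(-3 + Q))
O(54)/x(A(-8, 5)) = -5*1/(78*(-3 + 39)) = -5/(2*39*36) = -5/2808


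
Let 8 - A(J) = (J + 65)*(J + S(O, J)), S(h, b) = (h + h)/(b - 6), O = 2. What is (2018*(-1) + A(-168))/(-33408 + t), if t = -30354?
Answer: 840262/2773647 ≈ 0.30294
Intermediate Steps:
S(h, b) = 2*h/(-6 + b) (S(h, b) = (2*h)/(-6 + b) = 2*h/(-6 + b))
A(J) = 8 - (65 + J)*(J + 4/(-6 + J)) (A(J) = 8 - (J + 65)*(J + 2*2/(-6 + J)) = 8 - (65 + J)*(J + 4/(-6 + J)))
(2018*(-1) + A(-168))/(-33408 + t) = (2018*(-1) + (-308 - 1*(-168)**3 - 59*(-168)**2 + 394*(-168))/(-6 - 168))/(-33408 - 30354) = (-2018 + (-308 - 1*(-4741632) - 59*28224 - 66192)/(-174))/(-63762) = (-2018 - (-308 + 4741632 - 1665216 - 66192)/174)*(-1/63762) = (-2018 - 1/174*3009916)*(-1/63762) = (-2018 - 1504958/87)*(-1/63762) = -1680524/87*(-1/63762) = 840262/2773647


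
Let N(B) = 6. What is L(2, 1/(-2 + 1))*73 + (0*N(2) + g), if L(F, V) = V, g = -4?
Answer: -77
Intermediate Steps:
L(2, 1/(-2 + 1))*73 + (0*N(2) + g) = 73/(-2 + 1) + (0*6 - 4) = 73/(-1) + (0 - 4) = -1*73 - 4 = -73 - 4 = -77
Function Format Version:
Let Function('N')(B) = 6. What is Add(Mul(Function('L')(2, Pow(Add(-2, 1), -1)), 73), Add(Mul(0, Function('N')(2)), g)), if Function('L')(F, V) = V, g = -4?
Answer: -77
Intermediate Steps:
Add(Mul(Function('L')(2, Pow(Add(-2, 1), -1)), 73), Add(Mul(0, Function('N')(2)), g)) = Add(Mul(Pow(Add(-2, 1), -1), 73), Add(Mul(0, 6), -4)) = Add(Mul(Pow(-1, -1), 73), Add(0, -4)) = Add(Mul(-1, 73), -4) = Add(-73, -4) = -77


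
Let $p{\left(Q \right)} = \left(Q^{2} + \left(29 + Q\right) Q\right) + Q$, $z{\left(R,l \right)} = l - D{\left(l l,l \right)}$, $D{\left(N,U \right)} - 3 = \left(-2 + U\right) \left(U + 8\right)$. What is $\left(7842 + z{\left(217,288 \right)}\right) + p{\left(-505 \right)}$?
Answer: $418371$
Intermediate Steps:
$D{\left(N,U \right)} = 3 + \left(-2 + U\right) \left(8 + U\right)$ ($D{\left(N,U \right)} = 3 + \left(-2 + U\right) \left(U + 8\right) = 3 + \left(-2 + U\right) \left(8 + U\right)$)
$z{\left(R,l \right)} = 13 - l^{2} - 5 l$ ($z{\left(R,l \right)} = l - \left(-13 + l^{2} + 6 l\right) = 13 - l^{2} - 5 l$)
$p{\left(Q \right)} = Q + Q^{2} + Q \left(29 + Q\right)$ ($p{\left(Q \right)} = \left(Q^{2} + Q \left(29 + Q\right)\right) + Q = Q + Q^{2} + Q \left(29 + Q\right)$)
$\left(7842 + z{\left(217,288 \right)}\right) + p{\left(-505 \right)} = \left(7842 - 84371\right) + 2 \left(-505\right) \left(15 - 505\right) = \left(7842 - 84371\right) + 2 \left(-505\right) \left(-490\right) = \left(7842 - 84371\right) + 494900 = -76529 + 494900 = 418371$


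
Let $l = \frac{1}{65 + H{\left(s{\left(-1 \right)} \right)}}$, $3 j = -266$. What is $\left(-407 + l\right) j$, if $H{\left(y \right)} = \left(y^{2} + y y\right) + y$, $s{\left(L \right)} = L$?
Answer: $\frac{3572513}{99} \approx 36086.0$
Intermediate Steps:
$j = - \frac{266}{3}$ ($j = \frac{1}{3} \left(-266\right) = - \frac{266}{3} \approx -88.667$)
$H{\left(y \right)} = y + 2 y^{2}$ ($H{\left(y \right)} = \left(y^{2} + y^{2}\right) + y = 2 y^{2} + y = y + 2 y^{2}$)
$l = \frac{1}{66}$ ($l = \frac{1}{65 - \left(1 + 2 \left(-1\right)\right)} = \frac{1}{65 - \left(1 - 2\right)} = \frac{1}{65 - -1} = \frac{1}{65 + 1} = \frac{1}{66} \approx 0.015152$)
$\left(-407 + l\right) j = \left(-407 + \frac{1}{66}\right) \left(- \frac{266}{3}\right) = \left(- \frac{26861}{66}\right) \left(- \frac{266}{3}\right) = \frac{3572513}{99}$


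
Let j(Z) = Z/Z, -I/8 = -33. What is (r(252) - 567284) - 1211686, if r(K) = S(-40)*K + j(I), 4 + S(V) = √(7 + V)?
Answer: -1779977 + 252*I*√33 ≈ -1.78e+6 + 1447.6*I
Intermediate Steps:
I = 264 (I = -8*(-33) = 264)
j(Z) = 1
S(V) = -4 + √(7 + V)
r(K) = 1 + K*(-4 + I*√33) (r(K) = (-4 + √(7 - 40))*K + 1 = (-4 + √(-33))*K + 1 = (-4 + I*√33)*K + 1 = K*(-4 + I*√33) + 1 = 1 + K*(-4 + I*√33))
(r(252) - 567284) - 1211686 = ((1 - 1*252*(4 - I*√33)) - 567284) - 1211686 = ((1 + (-1008 + 252*I*√33)) - 567284) - 1211686 = ((-1007 + 252*I*√33) - 567284) - 1211686 = (-568291 + 252*I*√33) - 1211686 = -1779977 + 252*I*√33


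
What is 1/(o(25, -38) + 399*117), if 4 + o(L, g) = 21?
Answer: 1/46700 ≈ 2.1413e-5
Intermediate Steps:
o(L, g) = 17 (o(L, g) = -4 + 21 = 17)
1/(o(25, -38) + 399*117) = 1/(17 + 399*117) = 1/(17 + 46683) = 1/46700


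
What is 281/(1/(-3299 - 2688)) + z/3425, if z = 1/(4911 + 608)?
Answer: -31800690343524/18902575 ≈ -1.6823e+6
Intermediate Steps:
z = 1/5519 ≈ 0.00018119
281/(1/(-3299 - 2688)) + z/3425 = 281/(1/(-3299 - 2688)) + (1/5519)/3425 = 281/(1/(-5987)) + (1/5519)*(1/3425) = 281/(-1/5987) + 1/18902575 = 281*(-5987) + 1/18902575 = -1682347 + 1/18902575 = -31800690343524/18902575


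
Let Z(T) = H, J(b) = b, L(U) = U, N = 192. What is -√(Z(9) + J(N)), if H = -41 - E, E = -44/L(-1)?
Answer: -√107 ≈ -10.344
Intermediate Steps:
E = 44 (E = -44/(-1) = -44*(-1) = 44)
H = -85 (H = -41 - 1*44 = -41 - 44 = -85)
Z(T) = -85
-√(Z(9) + J(N)) = -√(-85 + 192) = -√107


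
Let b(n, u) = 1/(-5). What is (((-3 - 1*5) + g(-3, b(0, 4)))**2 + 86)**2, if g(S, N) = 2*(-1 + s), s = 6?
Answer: 8100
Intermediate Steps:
b(n, u) = -1/5
g(S, N) = 10 (g(S, N) = 2*(-1 + 6) = 2*5 = 10)
(((-3 - 1*5) + g(-3, b(0, 4)))**2 + 86)**2 = (((-3 - 1*5) + 10)**2 + 86)**2 = (((-3 - 5) + 10)**2 + 86)**2 = ((-8 + 10)**2 + 86)**2 = (2**2 + 86)**2 = (4 + 86)**2 = 90**2 = 8100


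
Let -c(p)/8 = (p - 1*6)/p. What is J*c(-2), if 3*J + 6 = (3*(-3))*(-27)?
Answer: -2528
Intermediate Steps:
c(p) = -8*(-6 + p)/p (c(p) = -8*(p - 1*6)/p = -8*(p - 6)/p = -8*(-6 + p)/p)
J = 79 (J = -2 + ((3*(-3))*(-27))/3 = -2 + (-9*(-27))/3 = -2 + (⅓)*243 = -2 + 81 = 79)
J*c(-2) = 79*(-8 + 48/(-2)) = 79*(-8 + 48*(-½)) = 79*(-8 - 24) = 79*(-32) = -2528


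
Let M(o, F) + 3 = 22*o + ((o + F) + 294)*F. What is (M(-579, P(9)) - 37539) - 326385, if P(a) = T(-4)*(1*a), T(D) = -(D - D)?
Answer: -376665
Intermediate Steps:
T(D) = 0 (T(D) = -1*0 = 0)
P(a) = 0 (P(a) = 0*(1*a) = 0*a = 0)
M(o, F) = -3 + 22*o + F*(294 + F + o) (M(o, F) = -3 + (22*o + ((o + F) + 294)*F) = -3 + (22*o + ((F + o) + 294)*F) = -3 + (22*o + (294 + F + o)*F) = -3 + (22*o + F*(294 + F + o)) = -3 + 22*o + F*(294 + F + o))
(M(-579, P(9)) - 37539) - 326385 = ((-3 + 0² + 22*(-579) + 294*0 + 0*(-579)) - 37539) - 326385 = ((-3 + 0 - 12738 + 0 + 0) - 37539) - 326385 = (-12741 - 37539) - 326385 = -50280 - 326385 = -376665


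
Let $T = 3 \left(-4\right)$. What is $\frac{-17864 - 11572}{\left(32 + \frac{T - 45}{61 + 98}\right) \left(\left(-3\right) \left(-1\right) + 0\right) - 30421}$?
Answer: $\frac{780054}{803641} \approx 0.97065$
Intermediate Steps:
$T = -12$
$\frac{-17864 - 11572}{\left(32 + \frac{T - 45}{61 + 98}\right) \left(\left(-3\right) \left(-1\right) + 0\right) - 30421} = \frac{-17864 - 11572}{\left(32 + \frac{-12 - 45}{61 + 98}\right) \left(\left(-3\right) \left(-1\right) + 0\right) - 30421} = - \frac{29436}{\left(32 - \frac{57}{159}\right) \left(3 + 0\right) - 30421} = - \frac{29436}{\left(32 - \frac{19}{53}\right) 3 - 30421} = - \frac{29436}{\frac{1677}{53} \cdot 3 - 30421} = - \frac{29436}{\frac{5031}{53} - 30421} = - \frac{29436}{- \frac{1607282}{53}} = \left(-29436\right) \left(- \frac{53}{1607282}\right) = \frac{780054}{803641}$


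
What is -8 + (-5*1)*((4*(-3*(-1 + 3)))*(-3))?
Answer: -368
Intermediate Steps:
-8 + (-5*1)*((4*(-3*(-1 + 3)))*(-3)) = -8 - 5*4*(-3*2)*(-3) = -8 - 5*4*(-6)*(-3) = -8 - (-120)*(-3) = -8 - 5*72 = -8 - 360 = -368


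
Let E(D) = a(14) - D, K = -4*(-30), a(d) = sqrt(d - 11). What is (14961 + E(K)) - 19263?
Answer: -4422 + sqrt(3) ≈ -4420.3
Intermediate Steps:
a(d) = sqrt(-11 + d)
K = 120
E(D) = sqrt(3) - D (E(D) = sqrt(-11 + 14) - D = sqrt(3) - D)
(14961 + E(K)) - 19263 = (14961 + (sqrt(3) - 1*120)) - 19263 = (14961 + (sqrt(3) - 120)) - 19263 = (14961 + (-120 + sqrt(3))) - 19263 = (14841 + sqrt(3)) - 19263 = -4422 + sqrt(3)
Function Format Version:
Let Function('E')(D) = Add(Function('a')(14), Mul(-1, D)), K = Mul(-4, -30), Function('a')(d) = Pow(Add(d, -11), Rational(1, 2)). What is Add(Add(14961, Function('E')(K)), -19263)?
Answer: Add(-4422, Pow(3, Rational(1, 2))) ≈ -4420.3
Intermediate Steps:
Function('a')(d) = Pow(Add(-11, d), Rational(1, 2))
K = 120
Function('E')(D) = Add(Pow(3, Rational(1, 2)), Mul(-1, D)) (Function('E')(D) = Add(Pow(Add(-11, 14), Rational(1, 2)), Mul(-1, D)) = Add(Pow(3, Rational(1, 2)), Mul(-1, D)))
Add(Add(14961, Function('E')(K)), -19263) = Add(Add(14961, Add(Pow(3, Rational(1, 2)), Mul(-1, 120))), -19263) = Add(Add(14961, Add(Pow(3, Rational(1, 2)), -120)), -19263) = Add(Add(14961, Add(-120, Pow(3, Rational(1, 2)))), -19263) = Add(Add(14841, Pow(3, Rational(1, 2))), -19263) = Add(-4422, Pow(3, Rational(1, 2)))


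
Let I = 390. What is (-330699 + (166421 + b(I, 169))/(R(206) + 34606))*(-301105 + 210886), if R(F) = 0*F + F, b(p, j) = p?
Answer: 346204188564721/11604 ≈ 2.9835e+10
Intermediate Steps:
R(F) = F (R(F) = 0 + F = F)
(-330699 + (166421 + b(I, 169))/(R(206) + 34606))*(-301105 + 210886) = (-330699 + (166421 + 390)/(206 + 34606))*(-301105 + 210886) = (-330699 + 166811/34812)*(-90219) = -11512126777/34812*(-90219) = 346204188564721/11604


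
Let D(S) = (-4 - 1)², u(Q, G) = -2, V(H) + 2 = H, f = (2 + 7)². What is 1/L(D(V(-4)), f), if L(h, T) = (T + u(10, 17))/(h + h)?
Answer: 50/79 ≈ 0.63291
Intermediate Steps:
f = 81 (f = 9² = 81)
V(H) = -2 + H
D(S) = 25 (D(S) = (-5)² = 25)
L(h, T) = (-2 + T)/(2*h) (L(h, T) = (T - 2)/(h + h) = (-2 + T)/((2*h)) = (-2 + T)*(1/(2*h)) = (-2 + T)/(2*h))
1/L(D(V(-4)), f) = 1/((½)*(-2 + 81)/25) = 1/((½)*(1/25)*79) = 1/(79/50) = 50/79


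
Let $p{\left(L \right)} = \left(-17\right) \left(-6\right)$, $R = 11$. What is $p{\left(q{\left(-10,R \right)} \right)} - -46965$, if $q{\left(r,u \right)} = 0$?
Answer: $47067$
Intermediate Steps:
$p{\left(L \right)} = 102$
$p{\left(q{\left(-10,R \right)} \right)} - -46965 = 102 - -46965 = 102 + 46965 = 47067$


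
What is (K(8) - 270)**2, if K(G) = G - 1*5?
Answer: 71289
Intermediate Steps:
K(G) = -5 + G (K(G) = G - 5 = -5 + G)
(K(8) - 270)**2 = ((-5 + 8) - 270)**2 = (3 - 270)**2 = (-267)**2 = 71289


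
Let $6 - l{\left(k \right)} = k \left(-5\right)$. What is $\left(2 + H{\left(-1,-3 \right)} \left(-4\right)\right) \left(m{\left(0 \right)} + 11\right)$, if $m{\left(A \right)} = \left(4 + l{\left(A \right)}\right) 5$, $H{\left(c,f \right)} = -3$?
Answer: $854$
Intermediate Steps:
$l{\left(k \right)} = 6 + 5 k$ ($l{\left(k \right)} = 6 - k \left(-5\right) = 6 - - 5 k = 6 + 5 k$)
$m{\left(A \right)} = 50 + 25 A$ ($m{\left(A \right)} = \left(4 + \left(6 + 5 A\right)\right) 5 = \left(10 + 5 A\right) 5 = 50 + 25 A$)
$\left(2 + H{\left(-1,-3 \right)} \left(-4\right)\right) \left(m{\left(0 \right)} + 11\right) = \left(2 - -12\right) \left(\left(50 + 25 \cdot 0\right) + 11\right) = \left(2 + 12\right) \left(\left(50 + 0\right) + 11\right) = 14 \left(50 + 11\right) = 14 \cdot 61 = 854$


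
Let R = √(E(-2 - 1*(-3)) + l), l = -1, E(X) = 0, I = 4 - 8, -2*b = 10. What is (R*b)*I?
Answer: 20*I ≈ 20.0*I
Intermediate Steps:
b = -5 (b = -½*10 = -5)
I = -4
R = I (R = √(0 - 1) = √(-1) = I ≈ 1.0*I)
(R*b)*I = (I*(-5))*(-4) = -5*I*(-4) = 20*I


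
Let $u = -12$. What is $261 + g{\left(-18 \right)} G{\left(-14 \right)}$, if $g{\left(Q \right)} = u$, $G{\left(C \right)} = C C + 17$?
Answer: $-2295$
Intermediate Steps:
$G{\left(C \right)} = 17 + C^{2}$ ($G{\left(C \right)} = C^{2} + 17 = 17 + C^{2}$)
$g{\left(Q \right)} = -12$
$261 + g{\left(-18 \right)} G{\left(-14 \right)} = 261 - 12 \left(17 + \left(-14\right)^{2}\right) = 261 - 12 \left(17 + 196\right) = 261 - 2556 = -2295$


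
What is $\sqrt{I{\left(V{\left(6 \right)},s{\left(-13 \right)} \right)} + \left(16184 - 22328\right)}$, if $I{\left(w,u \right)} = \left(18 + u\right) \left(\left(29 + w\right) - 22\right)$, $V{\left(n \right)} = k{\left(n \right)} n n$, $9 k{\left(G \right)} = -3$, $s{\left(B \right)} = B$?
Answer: $i \sqrt{6169} \approx 78.543 i$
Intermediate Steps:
$k{\left(G \right)} = - \frac{1}{3}$ ($k{\left(G \right)} = \frac{1}{9} \left(-3\right) = - \frac{1}{3}$)
$V{\left(n \right)} = - \frac{n^{2}}{3}$ ($V{\left(n \right)} = - \frac{n}{3} n = - \frac{n^{2}}{3}$)
$I{\left(w,u \right)} = \left(7 + w\right) \left(18 + u\right)$ ($I{\left(w,u \right)} = \left(18 + u\right) \left(7 + w\right) = \left(7 + w\right) \left(18 + u\right)$)
$\sqrt{I{\left(V{\left(6 \right)},s{\left(-13 \right)} \right)} + \left(16184 - 22328\right)} = \sqrt{\left(126 + 7 \left(-13\right) + 18 \left(- \frac{6^{2}}{3}\right) - 13 \left(- \frac{6^{2}}{3}\right)\right) + \left(16184 - 22328\right)} = \sqrt{\left(126 - 91 + 18 \left(\left(- \frac{1}{3}\right) 36\right) - 13 \left(\left(- \frac{1}{3}\right) 36\right)\right) + \left(16184 - 22328\right)} = \sqrt{\left(126 - 91 + 18 \left(-12\right) - -156\right) - 6144} = \sqrt{\left(126 - 91 - 216 + 156\right) - 6144} = \sqrt{-25 - 6144} = \sqrt{-6169} = i \sqrt{6169}$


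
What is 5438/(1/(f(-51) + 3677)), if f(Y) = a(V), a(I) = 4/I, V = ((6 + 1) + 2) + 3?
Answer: 59992016/3 ≈ 1.9997e+7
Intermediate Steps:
V = 12 (V = (7 + 2) + 3 = 9 + 3 = 12)
f(Y) = 1/3 (f(Y) = 4/12 = 4*(1/12) = 1/3)
5438/(1/(f(-51) + 3677)) = 5438/(1/(1/3 + 3677)) = 5438/(1/(11032/3)) = 5438/(3/11032) = 5438*(11032/3) = 59992016/3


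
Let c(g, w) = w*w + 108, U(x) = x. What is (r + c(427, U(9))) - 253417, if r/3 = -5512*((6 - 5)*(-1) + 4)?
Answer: -302836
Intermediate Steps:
c(g, w) = 108 + w² (c(g, w) = w² + 108 = 108 + w²)
r = -49608 (r = 3*(-5512*((6 - 5)*(-1) + 4)) = 3*(-5512*(1*(-1) + 4)) = 3*(-5512*(-1 + 4)) = 3*(-5512*3) = 3*(-16536) = -49608)
(r + c(427, U(9))) - 253417 = (-49608 + (108 + 9²)) - 253417 = (-49608 + (108 + 81)) - 253417 = (-49608 + 189) - 253417 = -49419 - 253417 = -302836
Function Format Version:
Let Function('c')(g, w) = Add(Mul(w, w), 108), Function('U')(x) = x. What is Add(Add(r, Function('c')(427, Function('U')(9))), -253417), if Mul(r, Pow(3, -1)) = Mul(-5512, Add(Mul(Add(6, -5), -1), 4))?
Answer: -302836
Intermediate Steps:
Function('c')(g, w) = Add(108, Pow(w, 2)) (Function('c')(g, w) = Add(Pow(w, 2), 108) = Add(108, Pow(w, 2)))
r = -49608 (r = Mul(3, Mul(-5512, Add(Mul(Add(6, -5), -1), 4))) = Mul(3, Mul(-5512, Add(Mul(1, -1), 4))) = Mul(3, Mul(-5512, Add(-1, 4))) = Mul(3, Mul(-5512, 3)) = Mul(3, -16536) = -49608)
Add(Add(r, Function('c')(427, Function('U')(9))), -253417) = Add(Add(-49608, Add(108, Pow(9, 2))), -253417) = Add(Add(-49608, Add(108, 81)), -253417) = Add(Add(-49608, 189), -253417) = Add(-49419, -253417) = -302836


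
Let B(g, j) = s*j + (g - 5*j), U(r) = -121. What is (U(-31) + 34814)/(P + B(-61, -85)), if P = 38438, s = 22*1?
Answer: 34693/36932 ≈ 0.93937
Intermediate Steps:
s = 22
B(g, j) = g + 17*j (B(g, j) = 22*j + (g - 5*j) = g + 17*j)
(U(-31) + 34814)/(P + B(-61, -85)) = (-121 + 34814)/(38438 + (-61 + 17*(-85))) = 34693/(38438 + (-61 - 1445)) = 34693/(38438 - 1506) = 34693/36932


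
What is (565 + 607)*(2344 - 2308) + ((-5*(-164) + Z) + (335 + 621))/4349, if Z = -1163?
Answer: 183493621/4349 ≈ 42192.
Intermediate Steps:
(565 + 607)*(2344 - 2308) + ((-5*(-164) + Z) + (335 + 621))/4349 = (565 + 607)*(2344 - 2308) + ((-5*(-164) - 1163) + (335 + 621))/4349 = 1172*36 + ((820 - 1163) + 956)*(1/4349) = 42192 + (-343 + 956)*(1/4349) = 42192 + 613*(1/4349) = 42192 + 613/4349 = 183493621/4349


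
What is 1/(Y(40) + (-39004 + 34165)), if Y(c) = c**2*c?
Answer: 1/59161 ≈ 1.6903e-5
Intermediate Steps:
Y(c) = c**3
1/(Y(40) + (-39004 + 34165)) = 1/(40**3 + (-39004 + 34165)) = 1/(64000 - 4839) = 1/59161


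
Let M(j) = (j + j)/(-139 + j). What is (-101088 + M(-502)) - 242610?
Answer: -220309414/641 ≈ -3.4370e+5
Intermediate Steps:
M(j) = 2*j/(-139 + j) (M(j) = (2*j)/(-139 + j) = 2*j/(-139 + j))
(-101088 + M(-502)) - 242610 = (-101088 + 2*(-502)/(-139 - 502)) - 242610 = (-101088 + 2*(-502)/(-641)) - 242610 = (-101088 + 2*(-502)*(-1/641)) - 242610 = (-101088 + 1004/641) - 242610 = -64796404/641 - 242610 = -220309414/641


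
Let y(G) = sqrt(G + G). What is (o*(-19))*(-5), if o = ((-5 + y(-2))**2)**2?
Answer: 3895 - 79800*I ≈ 3895.0 - 79800.0*I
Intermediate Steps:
y(G) = sqrt(2)*sqrt(G) (y(G) = sqrt(2*G) = sqrt(2)*sqrt(G))
o = (-5 + 2*I)**4 (o = ((-5 + sqrt(2)*sqrt(-2))**2)**2 = ((-5 + sqrt(2)*(I*sqrt(2)))**2)**2 = ((-5 + 2*I)**2)**2 = (-5 + 2*I)**4 ≈ 41.0 - 840.0*I)
(o*(-19))*(-5) = ((41 - 840*I)*(-19))*(-5) = (-779 + 15960*I)*(-5) = 3895 - 79800*I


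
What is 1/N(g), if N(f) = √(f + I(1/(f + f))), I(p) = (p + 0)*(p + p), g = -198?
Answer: -198*I*√31049566/15524783 ≈ -0.071067*I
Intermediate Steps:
I(p) = 2*p² (I(p) = p*(2*p) = 2*p²)
N(f) = √(f + 1/(2*f²)) (N(f) = √(f + 2*(1/(f + f))²) = √(f + 2*(1/(2*f))²) = √(f + 2*(1/(4*f²))) = √(f + 1/(2*f²)))
1/N(g) = 1/(√(2/(-198)² + 4*(-198))/2) = 1/(√(2*(1/39204) - 792)/2) = 1/(√(1/19602 - 792)/2) = 1/(√(-15524783/19602)/2) = 1/((I*√31049566/198)/2) = 1/(I*√31049566/396) = -198*I*√31049566/15524783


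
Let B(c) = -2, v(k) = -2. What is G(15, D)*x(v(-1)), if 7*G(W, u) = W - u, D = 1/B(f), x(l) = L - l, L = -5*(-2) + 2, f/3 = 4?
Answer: 31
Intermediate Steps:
f = 12 (f = 3*4 = 12)
L = 12 (L = 10 + 2 = 12)
x(l) = 12 - l
D = -½ (D = 1/(-2) = -½ ≈ -0.50000)
G(W, u) = -u/7 + W/7 (G(W, u) = (W - u)/7 = -u/7 + W/7)
G(15, D)*x(v(-1)) = (-⅐*(-½) + (⅐)*15)*(12 - 1*(-2)) = (1/14 + 15/7)*(12 + 2) = (31/14)*14 = 31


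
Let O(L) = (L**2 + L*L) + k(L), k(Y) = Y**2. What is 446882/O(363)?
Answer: 446882/395307 ≈ 1.1305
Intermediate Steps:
O(L) = 3*L**2 (O(L) = (L**2 + L*L) + L**2 = (L**2 + L**2) + L**2 = 2*L**2 + L**2 = 3*L**2)
446882/O(363) = 446882/((3*363**2)) = 446882/((3*131769)) = 446882/395307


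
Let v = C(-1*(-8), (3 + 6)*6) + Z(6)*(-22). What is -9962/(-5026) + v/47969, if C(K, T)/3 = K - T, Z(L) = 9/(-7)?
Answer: 238657877/120546097 ≈ 1.9798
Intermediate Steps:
Z(L) = -9/7 (Z(L) = 9*(-⅐) = -9/7)
C(K, T) = -3*T + 3*K (C(K, T) = 3*(K - T) = -3*T + 3*K)
v = -768/7 (v = (-3*(3 + 6)*6 + 3*(-1*(-8))) - 9/7*(-22) = (-27*6 + 3*8) + 198/7 = (-3*54 + 24) + 198/7 = (-162 + 24) + 198/7 = -138 + 198/7 = -768/7 ≈ -109.71)
-9962/(-5026) + v/47969 = -9962/(-5026) - 768/7/47969 = -9962*(-1/5026) - 768/7*1/47969 = 4981/2513 - 768/335783 = 238657877/120546097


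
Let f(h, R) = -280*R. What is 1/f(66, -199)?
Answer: 1/55720 ≈ 1.7947e-5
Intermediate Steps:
1/f(66, -199) = 1/(-280*(-199)) = 1/55720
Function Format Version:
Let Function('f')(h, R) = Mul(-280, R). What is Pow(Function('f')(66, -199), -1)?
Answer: Rational(1, 55720) ≈ 1.7947e-5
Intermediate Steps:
Pow(Function('f')(66, -199), -1) = Pow(Mul(-280, -199), -1) = Pow(55720, -1) = Rational(1, 55720)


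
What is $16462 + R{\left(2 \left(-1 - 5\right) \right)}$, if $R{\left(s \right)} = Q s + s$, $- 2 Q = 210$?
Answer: $17710$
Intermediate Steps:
$Q = -105$ ($Q = \left(- \frac{1}{2}\right) 210 = -105$)
$R{\left(s \right)} = - 104 s$ ($R{\left(s \right)} = - 105 s + s = - 104 s$)
$16462 + R{\left(2 \left(-1 - 5\right) \right)} = 16462 - 104 \cdot 2 \left(-1 - 5\right) = 16462 - 104 \cdot 2 \left(-6\right) = 16462 - -1248 = 16462 + 1248 = 17710$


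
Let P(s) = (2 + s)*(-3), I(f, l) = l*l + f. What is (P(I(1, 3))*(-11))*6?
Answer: 2376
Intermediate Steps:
I(f, l) = f + l² (I(f, l) = l² + f = f + l²)
P(s) = -6 - 3*s
(P(I(1, 3))*(-11))*6 = ((-6 - 3*(1 + 3²))*(-11))*6 = ((-6 - 3*(1 + 9))*(-11))*6 = ((-6 - 3*10)*(-11))*6 = ((-6 - 30)*(-11))*6 = -36*(-11)*6 = 396*6 = 2376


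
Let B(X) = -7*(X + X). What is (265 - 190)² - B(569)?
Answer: 13591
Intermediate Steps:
B(X) = -14*X
(265 - 190)² - B(569) = (265 - 190)² - (-14)*569 = 75² - 1*(-7966) = 5625 + 7966 = 13591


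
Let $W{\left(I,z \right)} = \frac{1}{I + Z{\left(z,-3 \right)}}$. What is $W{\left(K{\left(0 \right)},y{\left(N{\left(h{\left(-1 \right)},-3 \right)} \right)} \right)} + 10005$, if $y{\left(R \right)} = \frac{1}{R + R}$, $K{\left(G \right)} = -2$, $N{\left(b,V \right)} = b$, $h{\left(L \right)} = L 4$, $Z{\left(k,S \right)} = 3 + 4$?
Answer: $\frac{50026}{5} \approx 10005.0$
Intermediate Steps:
$Z{\left(k,S \right)} = 7$
$h{\left(L \right)} = 4 L$
$y{\left(R \right)} = \frac{1}{2 R}$
$W{\left(I,z \right)} = \frac{1}{7 + I}$ ($W{\left(I,z \right)} = \frac{1}{I + 7} = \frac{1}{7 + I}$)
$W{\left(K{\left(0 \right)},y{\left(N{\left(h{\left(-1 \right)},-3 \right)} \right)} \right)} + 10005 = \frac{1}{7 - 2} + 10005 = \frac{1}{5} + 10005 = \frac{50026}{5}$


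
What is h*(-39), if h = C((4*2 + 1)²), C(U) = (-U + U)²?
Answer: 0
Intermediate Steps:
C(U) = 0 (C(U) = 0² = 0)
h = 0
h*(-39) = 0*(-39) = 0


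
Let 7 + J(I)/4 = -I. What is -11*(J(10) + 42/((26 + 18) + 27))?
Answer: 52646/71 ≈ 741.49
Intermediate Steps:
J(I) = -28 - 4*I (J(I) = -28 + 4*(-I) = -28 - 4*I)
-11*(J(10) + 42/((26 + 18) + 27)) = -11*((-28 - 4*10) + 42/((26 + 18) + 27)) = -11*((-28 - 40) + 42/(44 + 27)) = -11*(-68 + 42/71) = -11*(-4786/71) = 52646/71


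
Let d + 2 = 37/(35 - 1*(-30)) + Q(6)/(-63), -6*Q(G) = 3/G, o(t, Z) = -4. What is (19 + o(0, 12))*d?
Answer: -70243/3276 ≈ -21.442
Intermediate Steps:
Q(G) = -1/(2*G)
d = -70243/49140 (d = -2 + (37/(35 - 1*(-30)) - ½/6/(-63)) = -2 + (37/(35 + 30) - ½*⅙*(-1/63)) = -2 + (37/65 - 1/12*(-1/63)) = -2 + (37*(1/65) + 1/756) = -2 + (37/65 + 1/756) = -2 + 28037/49140 = -70243/49140 ≈ -1.4294)
(19 + o(0, 12))*d = (19 - 4)*(-70243/49140) = 15*(-70243/49140) = -70243/3276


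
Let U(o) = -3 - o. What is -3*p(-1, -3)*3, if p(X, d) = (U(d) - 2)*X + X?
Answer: -9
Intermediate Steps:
p(X, d) = X + X*(-5 - d) (p(X, d) = ((-3 - d) - 2)*X + X = (-5 - d)*X + X = X*(-5 - d) + X = X + X*(-5 - d))
-3*p(-1, -3)*3 = -(-3)*(-1)*(4 - 3)*3 = -(-3)*(-1)*3 = -3*1*3 = -3*3 = -9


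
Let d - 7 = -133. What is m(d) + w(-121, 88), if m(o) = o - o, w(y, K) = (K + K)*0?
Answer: 0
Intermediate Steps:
w(y, K) = 0 (w(y, K) = (2*K)*0 = 0)
d = -126 (d = 7 - 133 = -126)
m(o) = 0
m(d) + w(-121, 88) = 0 + 0 = 0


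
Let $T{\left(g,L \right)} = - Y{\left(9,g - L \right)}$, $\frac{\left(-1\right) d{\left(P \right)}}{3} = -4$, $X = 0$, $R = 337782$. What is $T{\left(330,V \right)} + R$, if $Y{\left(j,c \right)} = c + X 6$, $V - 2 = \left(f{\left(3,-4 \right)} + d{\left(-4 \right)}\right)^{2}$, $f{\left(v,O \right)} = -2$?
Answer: $337554$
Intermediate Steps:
$d{\left(P \right)} = 12$ ($d{\left(P \right)} = \left(-3\right) \left(-4\right) = 12$)
$V = 102$ ($V = 2 + \left(-2 + 12\right)^{2} = 2 + 10^{2} = 2 + 100 = 102$)
$Y{\left(j,c \right)} = c$ ($Y{\left(j,c \right)} = c + 0 \cdot 6 = c + 0 = c$)
$T{\left(g,L \right)} = L - g$ ($T{\left(g,L \right)} = - (g - L) = L - g$)
$T{\left(330,V \right)} + R = \left(102 - 330\right) + 337782 = -228 + 337782 = 337554$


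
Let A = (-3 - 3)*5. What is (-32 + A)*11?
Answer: -682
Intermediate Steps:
A = -30 (A = -6*5 = -30)
(-32 + A)*11 = (-32 - 30)*11 = -62*11 = -682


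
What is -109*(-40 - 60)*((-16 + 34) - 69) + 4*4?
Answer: -555884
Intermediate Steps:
-109*(-40 - 60)*((-16 + 34) - 69) + 4*4 = -(-10900)*(18 - 69) + 16 = -(-10900)*(-51) + 16 = -109*5100 + 16 = -555900 + 16 = -555884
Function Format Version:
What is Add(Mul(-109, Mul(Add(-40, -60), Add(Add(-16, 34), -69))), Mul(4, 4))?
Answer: -555884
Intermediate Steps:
Add(Mul(-109, Mul(Add(-40, -60), Add(Add(-16, 34), -69))), Mul(4, 4)) = Add(Mul(-109, Mul(-100, Add(18, -69))), 16) = Add(Mul(-109, Mul(-100, -51)), 16) = Add(Mul(-109, 5100), 16) = Add(-555900, 16) = -555884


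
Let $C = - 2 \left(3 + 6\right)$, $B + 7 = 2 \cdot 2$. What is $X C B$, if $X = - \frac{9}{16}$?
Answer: $- \frac{243}{8} \approx -30.375$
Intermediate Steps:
$B = -3$ ($B = -7 + 2 \cdot 2 = -7 + 4 = -3$)
$C = -18$ ($C = \left(-2\right) 9 = -18$)
$X = - \frac{9}{16}$ ($X = \left(-9\right) \frac{1}{16} = - \frac{9}{16} \approx -0.5625$)
$X C B = \left(- \frac{9}{16}\right) \left(-18\right) \left(-3\right) = \frac{81}{8} \left(-3\right) = - \frac{243}{8}$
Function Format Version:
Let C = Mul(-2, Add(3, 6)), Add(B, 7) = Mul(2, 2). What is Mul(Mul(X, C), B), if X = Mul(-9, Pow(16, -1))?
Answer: Rational(-243, 8) ≈ -30.375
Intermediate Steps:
B = -3 (B = Add(-7, Mul(2, 2)) = Add(-7, 4) = -3)
C = -18 (C = Mul(-2, 9) = -18)
X = Rational(-9, 16) (X = Mul(-9, Rational(1, 16)) = Rational(-9, 16) ≈ -0.56250)
Mul(Mul(X, C), B) = Mul(Mul(Rational(-9, 16), -18), -3) = Mul(Rational(81, 8), -3) = Rational(-243, 8)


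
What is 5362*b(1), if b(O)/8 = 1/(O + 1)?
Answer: 21448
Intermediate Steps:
b(O) = 8/(1 + O) (b(O) = 8/(O + 1) = 8/(1 + O))
5362*b(1) = 5362*(8/(1 + 1)) = 5362*(8/2) = 5362*(8*(½)) = 5362*4 = 21448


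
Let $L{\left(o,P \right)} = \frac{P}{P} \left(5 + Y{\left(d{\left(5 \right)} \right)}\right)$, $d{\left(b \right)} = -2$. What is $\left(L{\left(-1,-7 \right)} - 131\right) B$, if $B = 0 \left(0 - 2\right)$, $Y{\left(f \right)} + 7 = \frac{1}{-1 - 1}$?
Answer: $0$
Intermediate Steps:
$Y{\left(f \right)} = - \frac{15}{2}$ ($Y{\left(f \right)} = -7 + \frac{1}{-1 - 1} = -7 + \frac{1}{-2} = -7 - \frac{1}{2} = - \frac{15}{2}$)
$B = 0$ ($B = 0 \left(-2\right) = 0$)
$L{\left(o,P \right)} = - \frac{5}{2}$ ($L{\left(o,P \right)} = \frac{P}{P} \left(5 - \frac{15}{2}\right) = 1 \left(- \frac{5}{2}\right) = - \frac{5}{2}$)
$\left(L{\left(-1,-7 \right)} - 131\right) B = \left(- \frac{5}{2} - 131\right) 0 = \left(- \frac{267}{2}\right) 0 = 0$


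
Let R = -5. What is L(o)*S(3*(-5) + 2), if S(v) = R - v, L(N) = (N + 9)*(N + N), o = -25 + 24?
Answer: -128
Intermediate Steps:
o = -1
L(N) = 2*N*(9 + N) (L(N) = (9 + N)*(2*N) = 2*N*(9 + N))
S(v) = -5 - v
L(o)*S(3*(-5) + 2) = (2*(-1)*(9 - 1))*(-5 - (3*(-5) + 2)) = (2*(-1)*8)*(-5 - (-15 + 2)) = -16*(-5 - 1*(-13)) = -16*(-5 + 13) = -16*8 = -128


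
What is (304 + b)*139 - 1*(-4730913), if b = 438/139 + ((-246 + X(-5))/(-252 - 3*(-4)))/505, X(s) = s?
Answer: 578561203289/121200 ≈ 4.7736e+6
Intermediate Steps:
b = 53120489/16846800 (b = 438/139 + ((-246 - 5)/(-252 - 3*(-4)))/505 = 438*(1/139) - 251/(-252 + 12)*(1/505) = 438/139 - 251/(-240)*(1/505) = 438/139 - 251*(-1/240)*(1/505) = 438/139 + (251/240)*(1/505) = 438/139 + 251/121200 = 53120489/16846800 ≈ 3.1531)
(304 + b)*139 - 1*(-4730913) = (304 + 53120489/16846800)*139 - 1*(-4730913) = (5174547689/16846800)*139 + 4730913 = 5174547689/121200 + 4730913 = 578561203289/121200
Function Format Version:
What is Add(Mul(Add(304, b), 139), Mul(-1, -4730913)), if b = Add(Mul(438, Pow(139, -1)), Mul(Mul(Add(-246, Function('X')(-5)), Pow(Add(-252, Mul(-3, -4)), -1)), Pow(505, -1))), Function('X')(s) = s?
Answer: Rational(578561203289, 121200) ≈ 4.7736e+6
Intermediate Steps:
b = Rational(53120489, 16846800) (b = Add(Mul(438, Pow(139, -1)), Mul(Mul(Add(-246, -5), Pow(Add(-252, Mul(-3, -4)), -1)), Pow(505, -1))) = Add(Mul(438, Rational(1, 139)), Mul(Mul(-251, Pow(Add(-252, 12), -1)), Rational(1, 505))) = Add(Rational(438, 139), Mul(Mul(-251, Pow(-240, -1)), Rational(1, 505))) = Add(Rational(438, 139), Mul(Mul(-251, Rational(-1, 240)), Rational(1, 505))) = Add(Rational(438, 139), Mul(Rational(251, 240), Rational(1, 505))) = Add(Rational(438, 139), Rational(251, 121200)) = Rational(53120489, 16846800) ≈ 3.1531)
Add(Mul(Add(304, b), 139), Mul(-1, -4730913)) = Add(Mul(Add(304, Rational(53120489, 16846800)), 139), Mul(-1, -4730913)) = Add(Mul(Rational(5174547689, 16846800), 139), 4730913) = Add(Rational(5174547689, 121200), 4730913) = Rational(578561203289, 121200)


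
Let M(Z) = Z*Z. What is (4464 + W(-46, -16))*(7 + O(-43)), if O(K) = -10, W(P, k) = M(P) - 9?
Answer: -19713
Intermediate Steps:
M(Z) = Z**2
W(P, k) = -9 + P**2 (W(P, k) = P**2 - 9 = -9 + P**2)
(4464 + W(-46, -16))*(7 + O(-43)) = (4464 + (-9 + (-46)**2))*(7 - 10) = (4464 + (-9 + 2116))*(-3) = (4464 + 2107)*(-3) = 6571*(-3) = -19713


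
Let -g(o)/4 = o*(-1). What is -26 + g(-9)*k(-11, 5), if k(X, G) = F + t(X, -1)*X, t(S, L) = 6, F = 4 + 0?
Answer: 2206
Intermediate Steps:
F = 4
k(X, G) = 4 + 6*X
g(o) = 4*o (g(o) = -4*o*(-1) = -(-4)*o = 4*o)
-26 + g(-9)*k(-11, 5) = -26 + (4*(-9))*(4 + 6*(-11)) = -26 - 36*(4 - 66) = -26 - 36*(-62) = -26 + 2232 = 2206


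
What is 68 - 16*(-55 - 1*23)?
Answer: 1316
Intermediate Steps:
68 - 16*(-55 - 1*23) = 68 - 16*(-55 - 23) = 68 - 16*(-78) = 68 + 1248 = 1316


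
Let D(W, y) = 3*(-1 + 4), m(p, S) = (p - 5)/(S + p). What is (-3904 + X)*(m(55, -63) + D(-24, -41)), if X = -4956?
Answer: -24365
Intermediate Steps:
m(p, S) = (-5 + p)/(S + p)
D(W, y) = 9 (D(W, y) = 3*3 = 9)
(-3904 + X)*(m(55, -63) + D(-24, -41)) = (-3904 - 4956)*((-5 + 55)/(-63 + 55) + 9) = -8860*(50/(-8) + 9) = -8860*(-⅛*50 + 9) = -8860*(-25/4 + 9) = -8860*11/4 = -24365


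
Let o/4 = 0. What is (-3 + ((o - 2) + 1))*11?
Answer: -44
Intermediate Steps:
o = 0 (o = 4*0 = 0)
(-3 + ((o - 2) + 1))*11 = (-3 + ((0 - 2) + 1))*11 = (-3 + (-2 + 1))*11 = (-3 - 1)*11 = -4*11 = -44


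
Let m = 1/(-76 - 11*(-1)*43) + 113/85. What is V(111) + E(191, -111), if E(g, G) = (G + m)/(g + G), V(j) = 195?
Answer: 147204597/760240 ≈ 193.63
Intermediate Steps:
m = 12630/9503 (m = (1/43)/(-76 + 11) + 113*(1/85) = (1/43)/(-65) + 113/85 = -1/65*1/43 + 113/85 = -1/2795 + 113/85 = 12630/9503 ≈ 1.3291)
E(g, G) = (12630/9503 + G)/(G + g) (E(g, G) = (G + 12630/9503)/(g + G) = (12630/9503 + G)/(G + g))
V(111) + E(191, -111) = 195 + (12630/9503 - 111)/(-111 + 191) = 195 - 1042203/9503/80 = 195 + (1/80)*(-1042203/9503) = 195 - 1042203/760240 = 147204597/760240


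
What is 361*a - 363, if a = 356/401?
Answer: -17047/401 ≈ -42.511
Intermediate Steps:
a = 356/401 (a = 356*(1/401) = 356/401 ≈ 0.88778)
361*a - 363 = 361*(356/401) - 363 = 128516/401 - 363 = -17047/401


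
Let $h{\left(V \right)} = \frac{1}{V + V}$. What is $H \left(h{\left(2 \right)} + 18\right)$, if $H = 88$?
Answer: $1606$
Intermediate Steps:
$h{\left(V \right)} = \frac{1}{2 V}$
$H \left(h{\left(2 \right)} + 18\right) = 88 \left(\frac{1}{2 \cdot 2} + 18\right) = 88 \left(\frac{1}{2} \cdot \frac{1}{2} + 18\right) = 88 \left(\frac{1}{4} + 18\right) = 88 \cdot \frac{73}{4} = 1606$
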